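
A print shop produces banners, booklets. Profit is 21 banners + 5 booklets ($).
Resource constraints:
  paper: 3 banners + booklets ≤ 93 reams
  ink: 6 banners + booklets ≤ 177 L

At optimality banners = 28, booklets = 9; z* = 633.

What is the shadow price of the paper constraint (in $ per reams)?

Check each constraint at x*: paper 93/93 (tight); ink 177/177 (tight).
Dual feasibility on the basic columns requires 3·y_paper + 6·y_ink = 21, 1·y_paper + 1·y_ink = 5.
Solving: y_paper = 3, y_ink = 2.
Shadow price of paper = 3.

3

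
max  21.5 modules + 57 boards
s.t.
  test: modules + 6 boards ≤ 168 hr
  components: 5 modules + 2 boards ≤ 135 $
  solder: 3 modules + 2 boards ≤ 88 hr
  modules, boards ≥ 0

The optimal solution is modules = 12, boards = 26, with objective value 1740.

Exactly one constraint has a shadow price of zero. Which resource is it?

test: 168/168 (binding)
components: 112/135 (slack 23)
solder: 88/88 (binding)
By complementary slackness, a constraint with positive slack has shadow price 0 → components.

components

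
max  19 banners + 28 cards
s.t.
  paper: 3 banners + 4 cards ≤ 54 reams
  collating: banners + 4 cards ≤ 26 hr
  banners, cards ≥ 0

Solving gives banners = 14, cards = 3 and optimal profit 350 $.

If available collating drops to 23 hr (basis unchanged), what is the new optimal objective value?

347

At the optimum: paper uses 54 of 54 (binding); collating uses 26 of 26 (binding).
The binding rows give the dual system: 3·y_paper + 1·y_collating = 19 and 4·y_paper + 4·y_collating = 28.
→ y_paper = 6 and y_collating = 1.
Δz = y_collating·Δb = 1 × (-3) = -3, so new z* = 350 − 3 = 347.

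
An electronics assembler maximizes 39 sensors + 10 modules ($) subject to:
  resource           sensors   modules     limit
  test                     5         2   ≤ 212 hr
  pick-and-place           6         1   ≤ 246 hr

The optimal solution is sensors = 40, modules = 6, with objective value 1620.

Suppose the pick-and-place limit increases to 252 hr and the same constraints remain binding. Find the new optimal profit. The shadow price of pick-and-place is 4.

1644

Δb = 6, so new z* = 1620 + (4)·(6) = 1620 + 24 = 1644.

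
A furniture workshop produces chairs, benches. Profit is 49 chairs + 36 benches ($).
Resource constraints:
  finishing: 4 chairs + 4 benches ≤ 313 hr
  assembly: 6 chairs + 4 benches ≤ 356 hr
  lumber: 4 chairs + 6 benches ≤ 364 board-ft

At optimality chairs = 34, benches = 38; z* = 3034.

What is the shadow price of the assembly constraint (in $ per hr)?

At the optimum: finishing uses 288 of 313 (slack = 25); assembly uses 356 of 356 (binding); lumber uses 364 of 364 (binding).
Slack constraints have shadow price 0 (complementary slackness).
The binding rows give the dual system: 6·y_assembly + 4·y_lumber = 49 and 4·y_assembly + 6·y_lumber = 36.
→ y_assembly = 7.5 and y_lumber = 1.
Shadow price of assembly = 7.5.

7.5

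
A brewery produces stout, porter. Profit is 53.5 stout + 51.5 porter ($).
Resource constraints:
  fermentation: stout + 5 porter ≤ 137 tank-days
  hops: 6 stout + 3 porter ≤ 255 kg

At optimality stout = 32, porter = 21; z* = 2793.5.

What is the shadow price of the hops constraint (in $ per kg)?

8

Both fermentation and hops are binding at x*.
From A_Bᵀ y = c: 1·y_fermentation + 6·y_hops = 53.5; 5·y_fermentation + 3·y_hops = 51.5.
This yields shadow prices y_fermentation = 5.5, y_hops = 8.
Shadow price of hops = 8.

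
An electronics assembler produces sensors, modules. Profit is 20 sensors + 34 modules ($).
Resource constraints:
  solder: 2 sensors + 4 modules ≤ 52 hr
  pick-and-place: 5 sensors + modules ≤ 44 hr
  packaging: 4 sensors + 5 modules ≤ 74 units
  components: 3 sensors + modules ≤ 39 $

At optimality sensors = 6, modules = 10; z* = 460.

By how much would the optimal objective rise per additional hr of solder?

6

Binding: solder and packaging. Non-binding: pick-and-place (4 unused), components (11 unused).
Since pick-and-place, components are not tight, their duals are 0.
The binding rows give the dual system: 2·y_solder + 4·y_packaging = 20 and 4·y_solder + 5·y_packaging = 34.
Solving: y_solder = 6, y_packaging = 2.
Shadow price of solder = 6.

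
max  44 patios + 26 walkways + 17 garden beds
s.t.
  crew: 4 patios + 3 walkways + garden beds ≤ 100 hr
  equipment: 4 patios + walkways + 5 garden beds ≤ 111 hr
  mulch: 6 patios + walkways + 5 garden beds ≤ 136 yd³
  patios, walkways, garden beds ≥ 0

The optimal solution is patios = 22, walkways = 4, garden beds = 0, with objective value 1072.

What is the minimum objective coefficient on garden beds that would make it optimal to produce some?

Binding: crew and mulch. Non-binding: equipment (19 unused).
Since equipment is not tight, its dual is 0.
Dual feasibility on the basic columns requires 4·y_crew + 6·y_mulch = 44, 3·y_crew + 1·y_mulch = 26.
This yields shadow prices y_crew = 8, y_mulch = 2.
garden beds enters the basis when its profit ≥ yᵀa₃ = 8·1 + 2·5 = 18.

18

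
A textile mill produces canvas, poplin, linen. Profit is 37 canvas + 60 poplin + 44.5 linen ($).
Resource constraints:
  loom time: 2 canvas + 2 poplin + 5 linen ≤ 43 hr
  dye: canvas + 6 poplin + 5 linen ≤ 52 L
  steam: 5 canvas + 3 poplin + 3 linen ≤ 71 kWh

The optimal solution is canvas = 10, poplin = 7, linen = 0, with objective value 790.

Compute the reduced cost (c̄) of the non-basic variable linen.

-8.5

Binding: dye and steam. Non-binding: loom time (9 unused).
By complementary slackness, y = 0 for the non-binding constraint.
Dual feasibility on the basic columns requires 1·y_dye + 5·y_steam = 37, 6·y_dye + 3·y_steam = 60.
This yields shadow prices y_dye = 7, y_steam = 6.
Reduced cost of linen: c₃ − yᵀa₃ = 44.5 − (7·5 + 6·3) = 44.5 − 53 = -8.5.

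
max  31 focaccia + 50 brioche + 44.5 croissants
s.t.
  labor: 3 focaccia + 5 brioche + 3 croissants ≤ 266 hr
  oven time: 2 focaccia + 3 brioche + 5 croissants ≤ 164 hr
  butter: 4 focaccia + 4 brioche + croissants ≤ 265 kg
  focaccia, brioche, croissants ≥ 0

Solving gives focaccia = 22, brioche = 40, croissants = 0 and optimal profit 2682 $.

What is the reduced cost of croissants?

Binding: labor and oven time. Non-binding: butter (17 unused).
Since butter is not tight, its dual is 0.
Dual feasibility on the basic columns requires 3·y_labor + 2·y_oven time = 31, 5·y_labor + 3·y_oven time = 50.
→ y_labor = 7 and y_oven time = 5.
Reduced cost of croissants: c₃ − yᵀa₃ = 44.5 − (7·3 + 5·5) = 44.5 − 46 = -1.5.

-1.5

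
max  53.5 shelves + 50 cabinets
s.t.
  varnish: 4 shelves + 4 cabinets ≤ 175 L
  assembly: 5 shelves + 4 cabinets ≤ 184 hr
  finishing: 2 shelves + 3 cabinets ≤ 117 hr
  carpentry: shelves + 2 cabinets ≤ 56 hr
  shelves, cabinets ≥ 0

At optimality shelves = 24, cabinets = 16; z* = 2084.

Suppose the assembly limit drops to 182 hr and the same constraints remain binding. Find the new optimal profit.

2065

Binding: assembly and carpentry. Non-binding: varnish (15 unused), finishing (21 unused).
Since varnish, finishing are not tight, their duals are 0.
From A_Bᵀ y = c: 5·y_assembly + 1·y_carpentry = 53.5; 4·y_assembly + 2·y_carpentry = 50.
Solving: y_assembly = 9.5, y_carpentry = 6.
Δz = y_assembly·Δb = 9.5 × (-2) = -19, so new z* = 2084 − 19 = 2065.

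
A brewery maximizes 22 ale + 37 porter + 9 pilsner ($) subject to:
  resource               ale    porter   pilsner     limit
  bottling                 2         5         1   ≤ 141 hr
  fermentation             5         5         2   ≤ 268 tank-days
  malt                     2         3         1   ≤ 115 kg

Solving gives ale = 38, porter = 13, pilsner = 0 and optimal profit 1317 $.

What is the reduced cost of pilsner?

-2

Binding: bottling and malt. Non-binding: fermentation (13 unused).
Slack constraints have shadow price 0 (complementary slackness).
From A_Bᵀ y = c: 2·y_bottling + 2·y_malt = 22; 5·y_bottling + 3·y_malt = 37.
→ y_bottling = 2 and y_malt = 9.
Reduced cost of pilsner: c₃ − yᵀa₃ = 9 − (2·1 + 9·1) = 9 − 11 = -2.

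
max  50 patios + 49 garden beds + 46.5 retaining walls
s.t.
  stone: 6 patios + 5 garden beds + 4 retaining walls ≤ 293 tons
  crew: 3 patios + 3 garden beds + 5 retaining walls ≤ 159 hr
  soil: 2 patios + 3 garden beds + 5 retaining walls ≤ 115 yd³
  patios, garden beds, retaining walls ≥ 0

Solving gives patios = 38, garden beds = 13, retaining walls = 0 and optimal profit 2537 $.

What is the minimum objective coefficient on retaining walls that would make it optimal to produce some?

Check each constraint at x*: stone 293/293 (tight); crew 153/159 (slack 6); soil 115/115 (tight).
Slack constraints have shadow price 0 (complementary slackness).
Dual feasibility on the basic columns requires 6·y_stone + 2·y_soil = 50, 5·y_stone + 3·y_soil = 49.
→ y_stone = 6.5 and y_soil = 5.5.
retaining walls enters the basis when its profit ≥ yᵀa₃ = 6.5·4 + 5.5·5 = 53.5.

53.5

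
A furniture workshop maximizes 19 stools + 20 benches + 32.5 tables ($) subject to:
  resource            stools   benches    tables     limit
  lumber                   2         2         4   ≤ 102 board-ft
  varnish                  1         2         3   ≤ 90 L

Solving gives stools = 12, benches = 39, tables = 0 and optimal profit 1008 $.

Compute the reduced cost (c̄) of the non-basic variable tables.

At the optimum: lumber uses 102 of 102 (binding); varnish uses 90 of 90 (binding).
From A_Bᵀ y = c: 2·y_lumber + 1·y_varnish = 19; 2·y_lumber + 2·y_varnish = 20.
Solving: y_lumber = 9, y_varnish = 1.
Reduced cost of tables: c₃ − yᵀa₃ = 32.5 − (9·4 + 1·3) = 32.5 − 39 = -6.5.

-6.5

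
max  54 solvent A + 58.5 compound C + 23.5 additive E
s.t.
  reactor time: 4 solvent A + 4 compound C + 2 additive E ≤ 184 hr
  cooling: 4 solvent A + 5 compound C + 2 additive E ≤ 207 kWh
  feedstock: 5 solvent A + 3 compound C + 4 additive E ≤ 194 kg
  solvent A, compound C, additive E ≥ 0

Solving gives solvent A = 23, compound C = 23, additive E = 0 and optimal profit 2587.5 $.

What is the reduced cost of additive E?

-3.5

At the optimum: reactor time uses 184 of 184 (binding); cooling uses 207 of 207 (binding); feedstock uses 184 of 194 (slack = 10).
Since feedstock is not tight, its dual is 0.
The binding rows give the dual system: 4·y_reactor time + 4·y_cooling = 54 and 4·y_reactor time + 5·y_cooling = 58.5.
This yields shadow prices y_reactor time = 9, y_cooling = 4.5.
Reduced cost of additive E: c₃ − yᵀa₃ = 23.5 − (9·2 + 4.5·2) = 23.5 − 27 = -3.5.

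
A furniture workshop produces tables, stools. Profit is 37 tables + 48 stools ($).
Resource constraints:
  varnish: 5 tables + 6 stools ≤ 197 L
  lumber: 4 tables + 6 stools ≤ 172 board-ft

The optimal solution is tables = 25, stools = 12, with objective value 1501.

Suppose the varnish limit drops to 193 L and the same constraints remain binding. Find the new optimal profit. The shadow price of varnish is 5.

Δb = -4, so new z* = 1501 + (5)·(-4) = 1501 − 20 = 1481.

1481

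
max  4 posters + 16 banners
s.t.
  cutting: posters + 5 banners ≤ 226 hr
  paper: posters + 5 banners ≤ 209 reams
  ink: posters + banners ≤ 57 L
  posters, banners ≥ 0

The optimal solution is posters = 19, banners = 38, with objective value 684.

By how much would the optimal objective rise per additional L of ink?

Check each constraint at x*: cutting 209/226 (slack 17); paper 209/209 (tight); ink 57/57 (tight).
Slack constraints have shadow price 0 (complementary slackness).
From A_Bᵀ y = c: 1·y_paper + 1·y_ink = 4; 5·y_paper + 1·y_ink = 16.
Solving: y_paper = 3, y_ink = 1.
Shadow price of ink = 1.

1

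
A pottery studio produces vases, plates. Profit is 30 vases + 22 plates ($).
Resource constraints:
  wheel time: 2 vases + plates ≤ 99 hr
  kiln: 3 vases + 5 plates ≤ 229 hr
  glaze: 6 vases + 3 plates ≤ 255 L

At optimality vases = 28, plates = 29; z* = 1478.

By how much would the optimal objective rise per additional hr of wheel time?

0

At the optimum: wheel time uses 85 of 99 (slack = 14); kiln uses 229 of 229 (binding); glaze uses 255 of 255 (binding).
Since wheel time is not tight, its dual is 0.
Dual feasibility on the basic columns requires 3·y_kiln + 6·y_glaze = 30, 5·y_kiln + 3·y_glaze = 22.
→ y_kiln = 2 and y_glaze = 4.
Shadow price of wheel time = 0.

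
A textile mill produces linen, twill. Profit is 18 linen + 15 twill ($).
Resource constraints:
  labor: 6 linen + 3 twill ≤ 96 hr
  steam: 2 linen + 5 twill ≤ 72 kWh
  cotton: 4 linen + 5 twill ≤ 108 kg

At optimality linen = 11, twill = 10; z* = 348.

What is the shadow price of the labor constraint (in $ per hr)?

Binding: labor and steam. Non-binding: cotton (14 unused).
Slack constraints have shadow price 0 (complementary slackness).
Dual feasibility on the basic columns requires 6·y_labor + 2·y_steam = 18, 3·y_labor + 5·y_steam = 15.
Solving: y_labor = 2.5, y_steam = 1.5.
Shadow price of labor = 2.5.

2.5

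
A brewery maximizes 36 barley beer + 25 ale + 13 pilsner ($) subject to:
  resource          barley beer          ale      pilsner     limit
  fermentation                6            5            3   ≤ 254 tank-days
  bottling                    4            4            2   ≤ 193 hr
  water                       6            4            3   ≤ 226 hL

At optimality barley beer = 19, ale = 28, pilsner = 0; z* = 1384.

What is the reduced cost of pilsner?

-5

At the optimum: fermentation uses 254 of 254 (binding); bottling uses 188 of 193 (slack = 5); water uses 226 of 226 (binding).
By complementary slackness, y = 0 for the non-binding constraint.
From A_Bᵀ y = c: 6·y_fermentation + 6·y_water = 36; 5·y_fermentation + 4·y_water = 25.
This yields shadow prices y_fermentation = 1, y_water = 5.
Reduced cost of pilsner: c₃ − yᵀa₃ = 13 − (1·3 + 5·3) = 13 − 18 = -5.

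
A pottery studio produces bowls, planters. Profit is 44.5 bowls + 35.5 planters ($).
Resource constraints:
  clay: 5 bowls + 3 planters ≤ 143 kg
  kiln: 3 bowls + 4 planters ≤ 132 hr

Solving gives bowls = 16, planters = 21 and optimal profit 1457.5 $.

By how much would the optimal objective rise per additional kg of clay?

At the optimum: clay uses 143 of 143 (binding); kiln uses 132 of 132 (binding).
Dual feasibility on the basic columns requires 5·y_clay + 3·y_kiln = 44.5, 3·y_clay + 4·y_kiln = 35.5.
Solving: y_clay = 6.5, y_kiln = 4.
Shadow price of clay = 6.5.

6.5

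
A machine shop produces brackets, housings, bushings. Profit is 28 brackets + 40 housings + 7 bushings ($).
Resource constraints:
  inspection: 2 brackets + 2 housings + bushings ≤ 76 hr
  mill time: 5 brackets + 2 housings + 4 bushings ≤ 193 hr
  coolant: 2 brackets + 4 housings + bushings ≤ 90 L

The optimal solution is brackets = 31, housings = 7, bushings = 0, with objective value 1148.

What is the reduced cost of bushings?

-7

Check each constraint at x*: inspection 76/76 (tight); mill time 169/193 (slack 24); coolant 90/90 (tight).
By complementary slackness, y = 0 for the non-binding constraint.
Dual feasibility on the basic columns requires 2·y_inspection + 2·y_coolant = 28, 2·y_inspection + 4·y_coolant = 40.
→ y_inspection = 8 and y_coolant = 6.
Reduced cost of bushings: c₃ − yᵀa₃ = 7 − (8·1 + 6·1) = 7 − 14 = -7.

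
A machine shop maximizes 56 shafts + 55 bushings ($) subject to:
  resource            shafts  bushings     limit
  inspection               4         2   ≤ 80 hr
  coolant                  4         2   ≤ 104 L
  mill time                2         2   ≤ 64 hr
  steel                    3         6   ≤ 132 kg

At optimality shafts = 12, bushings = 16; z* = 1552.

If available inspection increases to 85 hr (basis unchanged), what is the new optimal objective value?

Check each constraint at x*: inspection 80/80 (tight); coolant 80/104 (slack 24); mill time 56/64 (slack 8); steel 132/132 (tight).
Since coolant, mill time are not tight, their duals are 0.
Dual feasibility on the basic columns requires 4·y_inspection + 3·y_steel = 56, 2·y_inspection + 6·y_steel = 55.
→ y_inspection = 9.5 and y_steel = 6.
Δz = y_inspection·Δb = 9.5 × (5) = 47.5, so new z* = 1552 + 47.5 = 1599.5.

1599.5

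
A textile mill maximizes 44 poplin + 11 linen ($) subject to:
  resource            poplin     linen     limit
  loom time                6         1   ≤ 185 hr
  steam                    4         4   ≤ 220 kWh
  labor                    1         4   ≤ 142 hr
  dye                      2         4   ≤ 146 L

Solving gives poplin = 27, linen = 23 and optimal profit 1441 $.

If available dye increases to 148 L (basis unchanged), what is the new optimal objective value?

1443

Check each constraint at x*: loom time 185/185 (tight); steam 200/220 (slack 20); labor 119/142 (slack 23); dye 146/146 (tight).
Slack constraints have shadow price 0 (complementary slackness).
Dual feasibility on the basic columns requires 6·y_loom time + 2·y_dye = 44, 1·y_loom time + 4·y_dye = 11.
Solving: y_loom time = 7, y_dye = 1.
Δz = y_dye·Δb = 1 × (2) = 2, so new z* = 1441 + 2 = 1443.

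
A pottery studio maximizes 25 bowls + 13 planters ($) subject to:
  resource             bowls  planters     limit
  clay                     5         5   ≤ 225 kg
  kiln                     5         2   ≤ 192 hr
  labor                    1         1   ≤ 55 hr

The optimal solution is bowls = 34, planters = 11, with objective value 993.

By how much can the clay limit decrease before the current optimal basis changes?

33

Binding constraints: clay, kiln. The basis is B = [[5,5],[5,2]] with det -15.
Per unit decrease in clay, x* moves by d = (0.1333, -0.3333).
The basis stays optimal until planters reaches 0; allowable decrease = 33 kg.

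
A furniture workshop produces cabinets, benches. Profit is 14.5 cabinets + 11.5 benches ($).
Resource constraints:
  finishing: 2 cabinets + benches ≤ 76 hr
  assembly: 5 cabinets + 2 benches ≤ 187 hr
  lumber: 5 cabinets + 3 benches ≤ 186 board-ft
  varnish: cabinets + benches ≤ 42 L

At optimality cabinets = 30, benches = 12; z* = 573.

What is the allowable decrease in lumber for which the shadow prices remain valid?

Binding constraints: lumber, varnish. The basis is B = [[5,3],[1,1]] with det 2.
Per unit decrease in lumber, x* moves by d = (-0.5, 0.5).
The basis stays optimal until cabinets reaches 0; allowable decrease = 60 board-ft.

60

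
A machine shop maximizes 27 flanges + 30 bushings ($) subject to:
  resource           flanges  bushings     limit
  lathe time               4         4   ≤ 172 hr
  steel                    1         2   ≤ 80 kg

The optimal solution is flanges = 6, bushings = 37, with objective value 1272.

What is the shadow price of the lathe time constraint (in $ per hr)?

6

At the optimum: lathe time uses 172 of 172 (binding); steel uses 80 of 80 (binding).
The binding rows give the dual system: 4·y_lathe time + 1·y_steel = 27 and 4·y_lathe time + 2·y_steel = 30.
Solving: y_lathe time = 6, y_steel = 3.
Shadow price of lathe time = 6.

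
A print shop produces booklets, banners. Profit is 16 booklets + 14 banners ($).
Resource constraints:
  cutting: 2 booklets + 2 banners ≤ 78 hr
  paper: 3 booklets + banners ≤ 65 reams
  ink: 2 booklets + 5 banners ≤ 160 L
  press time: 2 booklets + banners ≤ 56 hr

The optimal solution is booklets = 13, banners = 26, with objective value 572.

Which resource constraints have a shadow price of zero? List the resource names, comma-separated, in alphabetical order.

cutting: 78/78 (binding)
paper: 65/65 (binding)
ink: 156/160 (slack 4)
press time: 52/56 (slack 4)
By complementary slackness, a constraint with positive slack has shadow price 0 → ink, press time.

ink, press time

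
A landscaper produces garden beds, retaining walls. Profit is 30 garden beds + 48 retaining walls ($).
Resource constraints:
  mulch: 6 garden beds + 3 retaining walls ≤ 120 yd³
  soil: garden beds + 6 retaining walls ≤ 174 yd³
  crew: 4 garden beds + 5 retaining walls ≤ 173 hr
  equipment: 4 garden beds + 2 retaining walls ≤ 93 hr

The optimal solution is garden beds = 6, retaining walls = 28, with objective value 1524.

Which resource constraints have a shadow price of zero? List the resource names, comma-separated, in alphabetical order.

crew, equipment

mulch: 120/120 (binding)
soil: 174/174 (binding)
crew: 164/173 (slack 9)
equipment: 80/93 (slack 13)
By complementary slackness, a constraint with positive slack has shadow price 0 → crew, equipment.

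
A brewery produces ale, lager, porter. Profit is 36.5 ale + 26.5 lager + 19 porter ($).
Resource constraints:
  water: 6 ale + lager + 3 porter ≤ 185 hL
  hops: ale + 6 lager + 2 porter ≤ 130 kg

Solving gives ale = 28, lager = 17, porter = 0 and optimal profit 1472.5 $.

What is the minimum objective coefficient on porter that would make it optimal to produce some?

Check each constraint at x*: water 185/185 (tight); hops 130/130 (tight).
Dual feasibility on the basic columns requires 6·y_water + 1·y_hops = 36.5, 1·y_water + 6·y_hops = 26.5.
→ y_water = 5.5 and y_hops = 3.5.
porter enters the basis when its profit ≥ yᵀa₃ = 5.5·3 + 3.5·2 = 23.5.

23.5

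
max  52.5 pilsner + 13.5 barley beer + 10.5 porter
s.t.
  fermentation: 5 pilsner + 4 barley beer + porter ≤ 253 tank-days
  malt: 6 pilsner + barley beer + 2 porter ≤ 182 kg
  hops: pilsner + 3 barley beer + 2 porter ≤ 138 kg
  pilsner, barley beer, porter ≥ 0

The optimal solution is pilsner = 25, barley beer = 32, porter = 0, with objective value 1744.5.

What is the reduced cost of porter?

Check each constraint at x*: fermentation 253/253 (tight); malt 182/182 (tight); hops 121/138 (slack 17).
Slack constraints have shadow price 0 (complementary slackness).
From A_Bᵀ y = c: 5·y_fermentation + 6·y_malt = 52.5; 4·y_fermentation + 1·y_malt = 13.5.
This yields shadow prices y_fermentation = 1.5, y_malt = 7.5.
Reduced cost of porter: c₃ − yᵀa₃ = 10.5 − (1.5·1 + 7.5·2) = 10.5 − 16.5 = -6.

-6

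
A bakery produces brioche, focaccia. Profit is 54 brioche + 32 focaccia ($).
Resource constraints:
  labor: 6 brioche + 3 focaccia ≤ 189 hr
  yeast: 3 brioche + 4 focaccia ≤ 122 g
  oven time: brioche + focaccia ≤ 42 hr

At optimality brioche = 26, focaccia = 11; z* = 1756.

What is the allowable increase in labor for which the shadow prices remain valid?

55

Binding constraints: labor, yeast. The basis is B = [[6,3],[3,4]] with det 15.
Per unit increase in labor, x* moves by d = (0.2667, -0.2).
The basis stays optimal until focaccia reaches 0; allowable increase = 55 hr.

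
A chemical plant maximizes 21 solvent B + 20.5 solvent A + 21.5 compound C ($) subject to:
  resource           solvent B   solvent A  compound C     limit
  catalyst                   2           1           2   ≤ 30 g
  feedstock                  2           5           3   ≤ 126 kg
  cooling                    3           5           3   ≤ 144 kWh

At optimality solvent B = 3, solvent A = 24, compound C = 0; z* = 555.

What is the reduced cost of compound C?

-2

At the optimum: catalyst uses 30 of 30 (binding); feedstock uses 126 of 126 (binding); cooling uses 129 of 144 (slack = 15).
Since cooling is not tight, its dual is 0.
Dual feasibility on the basic columns requires 2·y_catalyst + 2·y_feedstock = 21, 1·y_catalyst + 5·y_feedstock = 20.5.
This yields shadow prices y_catalyst = 8, y_feedstock = 2.5.
Reduced cost of compound C: c₃ − yᵀa₃ = 21.5 − (8·2 + 2.5·3) = 21.5 − 23.5 = -2.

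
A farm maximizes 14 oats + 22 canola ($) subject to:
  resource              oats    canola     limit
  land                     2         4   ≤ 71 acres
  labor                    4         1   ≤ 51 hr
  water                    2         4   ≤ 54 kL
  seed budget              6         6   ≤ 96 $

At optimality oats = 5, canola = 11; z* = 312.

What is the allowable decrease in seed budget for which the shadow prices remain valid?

Binding constraints: water, seed budget. The basis is B = [[2,4],[6,6]] with det -12.
Per unit decrease in seed budget, x* moves by d = (-0.3333, 0.1667).
The basis stays optimal until oats reaches 0; allowable decrease = 15 $.

15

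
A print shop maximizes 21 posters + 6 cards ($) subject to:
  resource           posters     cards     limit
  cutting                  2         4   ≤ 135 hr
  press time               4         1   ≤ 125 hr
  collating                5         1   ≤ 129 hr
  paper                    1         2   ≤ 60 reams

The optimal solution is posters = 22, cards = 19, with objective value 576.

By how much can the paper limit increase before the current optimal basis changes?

Binding constraints: collating, paper. The basis is B = [[5,1],[1,2]] with det 9.
Per unit increase in paper, x* moves by d = (-0.1111, 0.5556).
The basis stays optimal until cutting becomes binding; allowable increase = 7.5 reams.

7.5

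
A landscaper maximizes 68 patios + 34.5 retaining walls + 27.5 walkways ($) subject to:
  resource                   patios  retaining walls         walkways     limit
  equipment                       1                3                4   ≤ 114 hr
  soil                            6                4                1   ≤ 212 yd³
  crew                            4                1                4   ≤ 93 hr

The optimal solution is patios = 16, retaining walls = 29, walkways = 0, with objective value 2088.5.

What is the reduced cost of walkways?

-5.5

Check each constraint at x*: equipment 103/114 (slack 11); soil 212/212 (tight); crew 93/93 (tight).
Since equipment is not tight, its dual is 0.
Dual feasibility on the basic columns requires 6·y_soil + 4·y_crew = 68, 4·y_soil + 1·y_crew = 34.5.
→ y_soil = 7 and y_crew = 6.5.
Reduced cost of walkways: c₃ − yᵀa₃ = 27.5 − (7·1 + 6.5·4) = 27.5 − 33 = -5.5.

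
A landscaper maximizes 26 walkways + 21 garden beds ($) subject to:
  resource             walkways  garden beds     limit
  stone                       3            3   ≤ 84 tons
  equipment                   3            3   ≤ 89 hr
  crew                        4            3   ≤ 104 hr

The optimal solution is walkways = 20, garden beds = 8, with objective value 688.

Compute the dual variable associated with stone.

Binding: stone and crew. Non-binding: equipment (5 unused).
Since equipment is not tight, its dual is 0.
The binding rows give the dual system: 3·y_stone + 4·y_crew = 26 and 3·y_stone + 3·y_crew = 21.
This yields shadow prices y_stone = 2, y_crew = 5.
Shadow price of stone = 2.

2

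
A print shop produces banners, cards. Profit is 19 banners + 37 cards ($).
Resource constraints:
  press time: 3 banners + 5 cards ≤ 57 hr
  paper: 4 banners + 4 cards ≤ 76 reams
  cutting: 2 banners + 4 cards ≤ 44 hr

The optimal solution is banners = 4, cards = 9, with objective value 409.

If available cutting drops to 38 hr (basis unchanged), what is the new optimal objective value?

Check each constraint at x*: press time 57/57 (tight); paper 52/76 (slack 24); cutting 44/44 (tight).
Since paper is not tight, its dual is 0.
From A_Bᵀ y = c: 3·y_press time + 2·y_cutting = 19; 5·y_press time + 4·y_cutting = 37.
This yields shadow prices y_press time = 1, y_cutting = 8.
Δz = y_cutting·Δb = 8 × (-6) = -48, so new z* = 409 − 48 = 361.

361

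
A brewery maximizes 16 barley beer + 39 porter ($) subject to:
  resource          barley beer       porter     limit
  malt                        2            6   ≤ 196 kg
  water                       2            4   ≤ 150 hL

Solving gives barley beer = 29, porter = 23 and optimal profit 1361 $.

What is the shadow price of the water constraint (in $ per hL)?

Check each constraint at x*: malt 196/196 (tight); water 150/150 (tight).
Dual feasibility on the basic columns requires 2·y_malt + 2·y_water = 16, 6·y_malt + 4·y_water = 39.
→ y_malt = 3.5 and y_water = 4.5.
Shadow price of water = 4.5.

4.5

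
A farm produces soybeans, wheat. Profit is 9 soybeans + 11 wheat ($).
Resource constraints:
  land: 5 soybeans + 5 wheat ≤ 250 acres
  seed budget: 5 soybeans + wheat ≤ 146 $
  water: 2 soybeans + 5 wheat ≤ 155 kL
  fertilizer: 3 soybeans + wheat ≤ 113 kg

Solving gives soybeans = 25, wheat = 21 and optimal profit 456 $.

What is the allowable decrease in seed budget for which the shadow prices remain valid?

Binding constraints: seed budget, water. The basis is B = [[5,1],[2,5]] with det 23.
Per unit decrease in seed budget, x* moves by d = (-0.2174, 0.087).
The basis stays optimal until soybeans reaches 0; allowable decrease = 115 $.

115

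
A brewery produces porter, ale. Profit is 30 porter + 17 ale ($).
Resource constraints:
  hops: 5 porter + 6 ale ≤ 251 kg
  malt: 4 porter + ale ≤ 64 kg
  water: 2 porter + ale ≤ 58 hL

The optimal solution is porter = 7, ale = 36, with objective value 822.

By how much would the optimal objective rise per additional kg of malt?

5

At the optimum: hops uses 251 of 251 (binding); malt uses 64 of 64 (binding); water uses 50 of 58 (slack = 8).
By complementary slackness, y = 0 for the non-binding constraint.
Dual feasibility on the basic columns requires 5·y_hops + 4·y_malt = 30, 6·y_hops + 1·y_malt = 17.
This yields shadow prices y_hops = 2, y_malt = 5.
Shadow price of malt = 5.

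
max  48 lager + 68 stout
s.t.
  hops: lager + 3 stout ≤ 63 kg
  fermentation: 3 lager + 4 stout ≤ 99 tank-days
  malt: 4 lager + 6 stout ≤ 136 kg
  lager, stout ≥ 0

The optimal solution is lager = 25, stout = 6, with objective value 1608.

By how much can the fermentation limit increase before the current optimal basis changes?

3

Binding constraints: fermentation, malt. The basis is B = [[3,4],[4,6]] with det 2.
Per unit increase in fermentation, x* moves by d = (3, -2).
The basis stays optimal until stout reaches 0; allowable increase = 3 tank-days.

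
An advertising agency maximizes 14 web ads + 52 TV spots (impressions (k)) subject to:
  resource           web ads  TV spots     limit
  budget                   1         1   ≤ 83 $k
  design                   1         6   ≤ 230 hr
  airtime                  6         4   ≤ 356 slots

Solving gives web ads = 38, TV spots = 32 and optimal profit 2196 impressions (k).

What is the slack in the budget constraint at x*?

budget used = 1·38 + 1·32 = 70; slack = 83 − 70 = 13.

13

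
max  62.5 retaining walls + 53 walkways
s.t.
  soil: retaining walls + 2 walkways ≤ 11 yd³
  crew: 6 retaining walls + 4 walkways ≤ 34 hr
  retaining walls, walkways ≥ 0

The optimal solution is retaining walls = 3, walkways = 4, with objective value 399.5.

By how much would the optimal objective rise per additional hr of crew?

9

Check each constraint at x*: soil 11/11 (tight); crew 34/34 (tight).
Dual feasibility on the basic columns requires 1·y_soil + 6·y_crew = 62.5, 2·y_soil + 4·y_crew = 53.
Solving: y_soil = 8.5, y_crew = 9.
Shadow price of crew = 9.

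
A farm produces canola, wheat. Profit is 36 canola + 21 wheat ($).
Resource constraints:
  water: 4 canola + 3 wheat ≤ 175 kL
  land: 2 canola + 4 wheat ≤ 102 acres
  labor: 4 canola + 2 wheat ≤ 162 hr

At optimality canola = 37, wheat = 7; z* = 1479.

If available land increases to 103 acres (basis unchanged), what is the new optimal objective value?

1480

Binding: land and labor. Non-binding: water (6 unused).
Since water is not tight, its dual is 0.
Dual feasibility on the basic columns requires 2·y_land + 4·y_labor = 36, 4·y_land + 2·y_labor = 21.
This yields shadow prices y_land = 1, y_labor = 8.5.
Δz = y_land·Δb = 1 × (1) = 1, so new z* = 1479 + 1 = 1480.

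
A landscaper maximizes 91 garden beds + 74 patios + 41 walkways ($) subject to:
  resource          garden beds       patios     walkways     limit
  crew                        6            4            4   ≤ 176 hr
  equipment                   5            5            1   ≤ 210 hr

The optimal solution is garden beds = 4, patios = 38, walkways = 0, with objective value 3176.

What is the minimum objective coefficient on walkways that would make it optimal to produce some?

42

Check each constraint at x*: crew 176/176 (tight); equipment 210/210 (tight).
The binding rows give the dual system: 6·y_crew + 5·y_equipment = 91 and 4·y_crew + 5·y_equipment = 74.
Solving: y_crew = 8.5, y_equipment = 8.
walkways enters the basis when its profit ≥ yᵀa₃ = 8.5·4 + 8·1 = 42.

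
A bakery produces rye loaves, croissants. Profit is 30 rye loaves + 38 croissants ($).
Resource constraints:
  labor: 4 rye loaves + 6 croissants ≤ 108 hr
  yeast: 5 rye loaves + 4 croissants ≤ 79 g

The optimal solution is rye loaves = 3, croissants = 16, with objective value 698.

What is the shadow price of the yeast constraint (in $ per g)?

2

Both labor and yeast are binding at x*.
From A_Bᵀ y = c: 4·y_labor + 5·y_yeast = 30; 6·y_labor + 4·y_yeast = 38.
→ y_labor = 5 and y_yeast = 2.
Shadow price of yeast = 2.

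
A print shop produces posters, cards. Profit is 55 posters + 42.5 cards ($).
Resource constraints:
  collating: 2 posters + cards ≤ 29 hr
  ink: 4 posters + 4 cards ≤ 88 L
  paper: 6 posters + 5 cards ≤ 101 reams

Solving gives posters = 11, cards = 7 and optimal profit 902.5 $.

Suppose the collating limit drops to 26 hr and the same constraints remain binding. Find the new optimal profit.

At the optimum: collating uses 29 of 29 (binding); ink uses 72 of 88 (slack = 16); paper uses 101 of 101 (binding).
By complementary slackness, y = 0 for the non-binding constraint.
From A_Bᵀ y = c: 2·y_collating + 6·y_paper = 55; 1·y_collating + 5·y_paper = 42.5.
This yields shadow prices y_collating = 5, y_paper = 7.5.
Δz = y_collating·Δb = 5 × (-3) = -15, so new z* = 902.5 − 15 = 887.5.

887.5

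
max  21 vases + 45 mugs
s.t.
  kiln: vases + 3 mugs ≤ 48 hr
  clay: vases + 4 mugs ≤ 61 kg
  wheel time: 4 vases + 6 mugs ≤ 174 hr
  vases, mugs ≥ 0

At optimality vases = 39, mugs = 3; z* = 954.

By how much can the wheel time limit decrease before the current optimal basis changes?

60

Binding constraints: kiln, wheel time. The basis is B = [[1,3],[4,6]] with det -6.
Per unit decrease in wheel time, x* moves by d = (-0.5, 0.1667).
The basis stays optimal until clay becomes binding; allowable decrease = 60 hr.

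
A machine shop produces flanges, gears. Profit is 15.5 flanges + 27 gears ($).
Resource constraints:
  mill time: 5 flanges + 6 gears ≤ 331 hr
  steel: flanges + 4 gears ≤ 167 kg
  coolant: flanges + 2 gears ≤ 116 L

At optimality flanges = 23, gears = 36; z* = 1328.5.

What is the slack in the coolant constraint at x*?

coolant used = 1·23 + 2·36 = 95; slack = 116 − 95 = 21.

21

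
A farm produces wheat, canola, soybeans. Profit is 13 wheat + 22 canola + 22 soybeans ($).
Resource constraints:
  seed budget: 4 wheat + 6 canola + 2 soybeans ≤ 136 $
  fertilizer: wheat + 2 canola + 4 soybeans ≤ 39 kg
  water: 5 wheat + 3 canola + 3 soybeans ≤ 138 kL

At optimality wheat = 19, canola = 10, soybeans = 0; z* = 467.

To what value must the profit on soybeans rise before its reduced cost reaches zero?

24

At the optimum: seed budget uses 136 of 136 (binding); fertilizer uses 39 of 39 (binding); water uses 125 of 138 (slack = 13).
By complementary slackness, y = 0 for the non-binding constraint.
Dual feasibility on the basic columns requires 4·y_seed budget + 1·y_fertilizer = 13, 6·y_seed budget + 2·y_fertilizer = 22.
Solving: y_seed budget = 2, y_fertilizer = 5.
soybeans enters the basis when its profit ≥ yᵀa₃ = 2·2 + 5·4 = 24.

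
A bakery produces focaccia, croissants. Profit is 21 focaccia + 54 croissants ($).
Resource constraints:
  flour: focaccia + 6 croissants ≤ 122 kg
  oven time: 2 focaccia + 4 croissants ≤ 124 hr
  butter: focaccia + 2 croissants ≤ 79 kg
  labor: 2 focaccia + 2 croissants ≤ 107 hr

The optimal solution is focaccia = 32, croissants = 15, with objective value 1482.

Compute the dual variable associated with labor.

0

Check each constraint at x*: flour 122/122 (tight); oven time 124/124 (tight); butter 62/79 (slack 17); labor 94/107 (slack 13).
Slack constraints have shadow price 0 (complementary slackness).
The binding rows give the dual system: 1·y_flour + 2·y_oven time = 21 and 6·y_flour + 4·y_oven time = 54.
Solving: y_flour = 3, y_oven time = 9.
Shadow price of labor = 0.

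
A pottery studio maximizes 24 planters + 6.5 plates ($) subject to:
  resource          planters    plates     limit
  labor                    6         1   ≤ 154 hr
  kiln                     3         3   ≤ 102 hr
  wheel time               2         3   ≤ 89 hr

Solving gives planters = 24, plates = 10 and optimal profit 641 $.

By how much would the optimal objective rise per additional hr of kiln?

1

Binding: labor and kiln. Non-binding: wheel time (11 unused).
Since wheel time is not tight, its dual is 0.
The binding rows give the dual system: 6·y_labor + 3·y_kiln = 24 and 1·y_labor + 3·y_kiln = 6.5.
→ y_labor = 3.5 and y_kiln = 1.
Shadow price of kiln = 1.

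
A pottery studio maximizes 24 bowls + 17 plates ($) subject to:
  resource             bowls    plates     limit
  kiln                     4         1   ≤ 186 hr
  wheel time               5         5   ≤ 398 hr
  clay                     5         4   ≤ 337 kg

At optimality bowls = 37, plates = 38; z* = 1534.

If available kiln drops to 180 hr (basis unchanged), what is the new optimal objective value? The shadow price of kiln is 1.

Δb = -6, so new z* = 1534 + (1)·(-6) = 1534 − 6 = 1528.

1528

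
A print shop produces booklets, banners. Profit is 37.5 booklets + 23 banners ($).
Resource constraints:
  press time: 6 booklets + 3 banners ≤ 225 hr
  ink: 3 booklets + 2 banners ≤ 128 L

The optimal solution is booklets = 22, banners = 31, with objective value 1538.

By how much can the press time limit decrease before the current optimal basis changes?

Binding constraints: press time, ink. The basis is B = [[6,3],[3,2]] with det 3.
Per unit decrease in press time, x* moves by d = (-0.6667, 1).
The basis stays optimal until booklets reaches 0; allowable decrease = 33 hr.

33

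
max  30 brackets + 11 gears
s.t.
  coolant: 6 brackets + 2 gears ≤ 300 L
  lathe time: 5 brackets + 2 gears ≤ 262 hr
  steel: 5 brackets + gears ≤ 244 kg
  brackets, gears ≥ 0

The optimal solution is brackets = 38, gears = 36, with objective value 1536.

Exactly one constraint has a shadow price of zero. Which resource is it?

coolant: 300/300 (binding)
lathe time: 262/262 (binding)
steel: 226/244 (slack 18)
By complementary slackness, a constraint with positive slack has shadow price 0 → steel.

steel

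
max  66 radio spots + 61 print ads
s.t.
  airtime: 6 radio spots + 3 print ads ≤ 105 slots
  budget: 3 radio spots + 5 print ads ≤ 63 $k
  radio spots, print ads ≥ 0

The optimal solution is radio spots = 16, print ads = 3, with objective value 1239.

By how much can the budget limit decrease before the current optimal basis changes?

Binding constraints: airtime, budget. The basis is B = [[6,3],[3,5]] with det 21.
Per unit decrease in budget, x* moves by d = (0.1429, -0.2857).
The basis stays optimal until print ads reaches 0; allowable decrease = 10.5 $k.

10.5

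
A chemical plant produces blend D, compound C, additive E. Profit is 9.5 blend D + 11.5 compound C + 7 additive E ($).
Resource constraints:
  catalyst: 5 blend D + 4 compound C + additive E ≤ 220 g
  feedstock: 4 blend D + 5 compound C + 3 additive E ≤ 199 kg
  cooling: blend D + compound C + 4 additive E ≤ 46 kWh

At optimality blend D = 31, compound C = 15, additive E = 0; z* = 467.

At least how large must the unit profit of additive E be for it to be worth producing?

Binding: feedstock and cooling. Non-binding: catalyst (5 unused).
Since catalyst is not tight, its dual is 0.
Dual feasibility on the basic columns requires 4·y_feedstock + 1·y_cooling = 9.5, 5·y_feedstock + 1·y_cooling = 11.5.
→ y_feedstock = 2 and y_cooling = 1.5.
additive E enters the basis when its profit ≥ yᵀa₃ = 2·3 + 1.5·4 = 12.

12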